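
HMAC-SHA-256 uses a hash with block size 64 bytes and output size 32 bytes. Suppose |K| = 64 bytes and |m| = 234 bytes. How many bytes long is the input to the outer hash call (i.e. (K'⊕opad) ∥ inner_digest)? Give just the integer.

Key is 64 ≤ 64 bytes, zero-padded: |K'| = 64.
Outer input = (K'⊕opad) ∥ H(inner) → 64 + 32 = 96 bytes.

96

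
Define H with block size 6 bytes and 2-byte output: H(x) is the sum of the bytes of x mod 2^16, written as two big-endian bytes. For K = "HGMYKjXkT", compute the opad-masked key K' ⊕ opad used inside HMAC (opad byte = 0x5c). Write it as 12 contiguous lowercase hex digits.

5f5d5c5c5c5c

Key "HGMYKjXkT" = 48 47 4d 59 4b 6a 58 6b 54 is 9 bytes > B = 6, so hash it first: H(key) = 03 01, then zero-pad to 6 bytes: K' = 03 01 00 00 00 00.
XOR each byte with 0x5c: 03⊕5c=5f, 01⊕5c=5d, 00⊕5c=5c, 00⊕5c=5c, 00⊕5c=5c, 00⊕5c=5c.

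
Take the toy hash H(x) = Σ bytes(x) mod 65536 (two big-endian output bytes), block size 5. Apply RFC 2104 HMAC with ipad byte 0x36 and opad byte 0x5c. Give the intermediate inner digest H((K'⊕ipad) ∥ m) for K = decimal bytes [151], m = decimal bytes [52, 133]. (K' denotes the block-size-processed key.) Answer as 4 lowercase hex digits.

Key decimal bytes [151] = 97 is 1 byte ≤ B = 5; zero-pad to 5 bytes: K' = 97 00 00 00 00.
K' ⊕ ipad = a1 36 36 36 36.
Inner input = a1 36 36 36 36 ∥ 34 85.
Inner hash: sum = 161+54+54+54+54+52+133 = 562 → 02 32.

0232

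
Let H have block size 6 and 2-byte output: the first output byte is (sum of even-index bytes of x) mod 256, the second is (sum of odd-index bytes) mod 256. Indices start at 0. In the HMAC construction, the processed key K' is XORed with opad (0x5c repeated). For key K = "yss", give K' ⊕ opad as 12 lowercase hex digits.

252f2f5c5c5c

Key "yss" = 79 73 73 is 3 bytes ≤ B = 6; zero-pad to 6 bytes: K' = 79 73 73 00 00 00.
XOR each byte with 0x5c: 79⊕5c=25, 73⊕5c=2f, 73⊕5c=2f, 00⊕5c=5c, 00⊕5c=5c, 00⊕5c=5c.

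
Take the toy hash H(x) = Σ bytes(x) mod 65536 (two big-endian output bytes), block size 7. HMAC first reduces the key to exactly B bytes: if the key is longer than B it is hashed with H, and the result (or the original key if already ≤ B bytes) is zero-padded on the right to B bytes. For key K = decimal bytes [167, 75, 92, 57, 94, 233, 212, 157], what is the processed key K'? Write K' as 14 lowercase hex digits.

|K| = 8 > B = 7, so first hash the key.
H(K): sum = 167+75+92+57+94+233+212+157 = 1087 → 04 3f.
Zero-pad H(K) = 04 3f to 7 bytes: K' = 04 3f 00 00 00 00 00.

043f0000000000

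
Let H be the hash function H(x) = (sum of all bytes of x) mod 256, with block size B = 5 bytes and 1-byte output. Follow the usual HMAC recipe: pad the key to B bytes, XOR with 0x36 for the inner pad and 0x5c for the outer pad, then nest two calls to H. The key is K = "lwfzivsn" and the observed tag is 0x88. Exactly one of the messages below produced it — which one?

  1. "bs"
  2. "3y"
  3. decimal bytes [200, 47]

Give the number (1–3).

Key "lwfzivsn" = 6c 77 66 7a 69 76 73 6e is 8 bytes > B = 5, so hash it first: H(key) = 83, then zero-pad to 5 bytes: K' = 83 00 00 00 00.
K' ⊕ ipad = b5 36 36 36 36; K' ⊕ opad = df 5c 5c 5c 5c.
m1: inner = H(b5 36 36 36 36 62 73) = 62; tag = H(df 5c 5c 5c 5c 62) = b1
m2: inner = H(b5 36 36 36 36 33 79) = 39; tag = H(df 5c 5c 5c 5c 39) = 88 ← matches
m3: inner = H(b5 36 36 36 36 c8 2f) = 84; tag = H(df 5c 5c 5c 5c 84) = d3

2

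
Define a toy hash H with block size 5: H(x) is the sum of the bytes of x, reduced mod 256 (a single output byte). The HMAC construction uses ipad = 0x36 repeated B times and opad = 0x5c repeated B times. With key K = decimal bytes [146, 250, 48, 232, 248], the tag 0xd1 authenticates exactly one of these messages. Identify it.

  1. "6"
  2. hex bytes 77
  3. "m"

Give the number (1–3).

2

Key decimal bytes [146, 250, 48, 232, 248] = 92 fa 30 e8 f8 is exactly B = 5 bytes: K' = 92 fa 30 e8 f8.
K' ⊕ ipad = a4 cc 06 de ce; K' ⊕ opad = ce a6 6c b4 a4.
m1: inner = H(a4 cc 06 de ce 36) = 58; tag = H(ce a6 6c b4 a4 58) = 90
m2: inner = H(a4 cc 06 de ce 77) = 99; tag = H(ce a6 6c b4 a4 99) = d1 ← matches
m3: inner = H(a4 cc 06 de ce 6d) = 8f; tag = H(ce a6 6c b4 a4 8f) = c7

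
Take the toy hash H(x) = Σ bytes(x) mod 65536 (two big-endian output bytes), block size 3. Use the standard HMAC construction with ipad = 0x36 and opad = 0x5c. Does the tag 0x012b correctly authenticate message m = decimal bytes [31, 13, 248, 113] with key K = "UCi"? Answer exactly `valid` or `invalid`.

Key "UCi" = 55 43 69 is exactly B = 3 bytes: K' = 55 43 69.
K' ⊕ ipad = 63 75 5f; K' ⊕ opad = 09 1f 35.
Inner hash: sum = 99+117+95+31+13+248+113 = 716 → 02 cc.
Outer hash (recomputed tag): sum = 9+31+53+2+204 = 299 → 01 2b.
Recomputed tag = 012b; claimed = 012b → match.

valid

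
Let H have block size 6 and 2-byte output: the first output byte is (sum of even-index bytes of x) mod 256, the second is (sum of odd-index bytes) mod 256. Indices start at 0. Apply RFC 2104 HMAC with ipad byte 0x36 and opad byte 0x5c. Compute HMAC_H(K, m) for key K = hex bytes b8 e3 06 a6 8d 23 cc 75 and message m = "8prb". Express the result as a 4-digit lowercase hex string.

3a8a

Key hex bytes b8 e3 06 a6 8d 23 cc 75 is 8 bytes > B = 6, so hash it first: H(key) = 17 21, then zero-pad to 6 bytes: K' = 17 21 00 00 00 00.
K' ⊕ ipad = 21 17 36 36 36 36.  K' ⊕ opad = 4b 7d 5c 5c 5c 5c.
Inner input = (K'⊕ipad) ∥ m = 21 17 36 36 36 36 ∥ 38 70 72 62.
Inner hash: even-index sum = 311 mod 256 = 55; odd-index sum = 341 mod 256 = 85 → 37 55.
Outer input = (K'⊕opad) ∥ inner = 4b 7d 5c 5c 5c 5c ∥ 37 55.
Outer hash (tag): even-index sum = 314 mod 256 = 58; odd-index sum = 394 mod 256 = 138 → 3a 8a.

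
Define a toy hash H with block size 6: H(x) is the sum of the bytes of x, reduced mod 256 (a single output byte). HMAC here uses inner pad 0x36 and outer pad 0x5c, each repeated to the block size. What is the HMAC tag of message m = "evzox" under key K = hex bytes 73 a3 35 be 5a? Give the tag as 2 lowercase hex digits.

Key hex bytes 73 a3 35 be 5a is 5 bytes ≤ B = 6; zero-pad to 6 bytes: K' = 73 a3 35 be 5a 00.
K' ⊕ ipad = 45 95 03 88 6c 36.  K' ⊕ opad = 2f ff 69 e2 06 5c.
Inner input = (K'⊕ipad) ∥ m = 45 95 03 88 6c 36 ∥ 65 76 7a 6f 78.
Inner hash: sum = 69+149+3+136+108+54+101+118+122+111+120 = 1091; mod 256 = 67 → 43.
Outer input = (K'⊕opad) ∥ inner = 2f ff 69 e2 06 5c ∥ 43.
Outer hash (tag): sum = 47+255+105+226+6+92+67 = 798; mod 256 = 30 → 1e.

1e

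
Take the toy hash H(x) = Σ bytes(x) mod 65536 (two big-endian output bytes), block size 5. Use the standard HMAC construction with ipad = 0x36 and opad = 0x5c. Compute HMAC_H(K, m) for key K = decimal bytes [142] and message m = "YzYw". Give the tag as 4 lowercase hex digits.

0278

Key decimal bytes [142] = 8e is 1 byte ≤ B = 5; zero-pad to 5 bytes: K' = 8e 00 00 00 00.
K' ⊕ ipad = b8 36 36 36 36.  K' ⊕ opad = d2 5c 5c 5c 5c.
Inner input = (K'⊕ipad) ∥ m = b8 36 36 36 36 ∥ 59 7a 59 77.
Inner hash: sum = 184+54+54+54+54+89+122+89+119 = 819 → 03 33.
Outer input = (K'⊕opad) ∥ inner = d2 5c 5c 5c 5c ∥ 03 33.
Outer hash (tag): sum = 210+92+92+92+92+3+51 = 632 → 02 78.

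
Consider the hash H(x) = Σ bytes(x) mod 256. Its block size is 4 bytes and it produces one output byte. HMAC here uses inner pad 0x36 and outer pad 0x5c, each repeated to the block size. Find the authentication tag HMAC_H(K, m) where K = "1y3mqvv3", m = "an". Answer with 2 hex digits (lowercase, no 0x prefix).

Key "1y3mqvv3" = 31 79 33 6d 71 76 76 33 is 8 bytes > B = 4, so hash it first: H(key) = da, then zero-pad to 4 bytes: K' = da 00 00 00.
K' ⊕ ipad = ec 36 36 36.  K' ⊕ opad = 86 5c 5c 5c.
Inner input = (K'⊕ipad) ∥ m = ec 36 36 36 ∥ 61 6e.
Inner hash: sum = 236+54+54+54+97+110 = 605; mod 256 = 93 → 5d.
Outer input = (K'⊕opad) ∥ inner = 86 5c 5c 5c ∥ 5d.
Outer hash (tag): sum = 134+92+92+92+93 = 503; mod 256 = 247 → f7.

f7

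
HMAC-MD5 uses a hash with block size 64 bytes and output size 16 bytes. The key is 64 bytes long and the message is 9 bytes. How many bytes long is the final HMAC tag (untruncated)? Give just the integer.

16

The tag is one MD5 digest: 16 bytes.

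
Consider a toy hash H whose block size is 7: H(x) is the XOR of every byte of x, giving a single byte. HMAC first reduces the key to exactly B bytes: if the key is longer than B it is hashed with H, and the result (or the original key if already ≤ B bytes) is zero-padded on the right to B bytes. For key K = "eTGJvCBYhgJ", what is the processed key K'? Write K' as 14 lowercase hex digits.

|K| = 11 > B = 7, so first hash the key.
H(K): XOR 65⊕54⊕47⊕4a⊕76⊕43⊕42⊕59⊕68⊕67⊕4a = 57.
Zero-pad H(K) = 57 to 7 bytes: K' = 57 00 00 00 00 00 00.

57000000000000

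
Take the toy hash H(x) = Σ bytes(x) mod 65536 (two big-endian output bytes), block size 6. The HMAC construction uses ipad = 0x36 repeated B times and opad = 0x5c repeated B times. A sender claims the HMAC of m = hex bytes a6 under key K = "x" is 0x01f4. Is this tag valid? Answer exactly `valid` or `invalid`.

Key "x" = 78 is 1 byte ≤ B = 6; zero-pad to 6 bytes: K' = 78 00 00 00 00 00.
K' ⊕ ipad = 4e 36 36 36 36 36; K' ⊕ opad = 24 5c 5c 5c 5c 5c.
Inner hash: sum = 78+54+54+54+54+54+166 = 514 → 02 02.
Outer hash (recomputed tag): sum = 36+92+92+92+92+92+2+2 = 500 → 01 f4.
Recomputed tag = 01f4; claimed = 01f4 → match.

valid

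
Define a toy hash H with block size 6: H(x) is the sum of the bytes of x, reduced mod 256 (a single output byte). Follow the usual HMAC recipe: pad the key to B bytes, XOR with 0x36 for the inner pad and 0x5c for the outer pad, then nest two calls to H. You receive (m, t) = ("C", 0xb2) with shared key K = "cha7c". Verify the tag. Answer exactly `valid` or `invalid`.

Key "cha7c" = 63 68 61 37 63 is 5 bytes ≤ B = 6; zero-pad to 6 bytes: K' = 63 68 61 37 63 00.
K' ⊕ ipad = 55 5e 57 01 55 36; K' ⊕ opad = 3f 34 3d 6b 3f 5c.
Inner hash: sum = 85+94+87+1+85+54+67 = 473; mod 256 = 217 → d9.
Outer hash (recomputed tag): sum = 63+52+61+107+63+92+217 = 655; mod 256 = 143 → 8f.
Recomputed tag = 8f; claimed = b2 → mismatch.

invalid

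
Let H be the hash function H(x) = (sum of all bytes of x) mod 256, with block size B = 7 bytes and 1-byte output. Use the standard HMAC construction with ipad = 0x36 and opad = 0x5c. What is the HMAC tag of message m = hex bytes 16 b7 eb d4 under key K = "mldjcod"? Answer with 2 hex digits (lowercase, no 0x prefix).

Key "mldjcod" = 6d 6c 64 6a 63 6f 64 is exactly B = 7 bytes: K' = 6d 6c 64 6a 63 6f 64.
K' ⊕ ipad = 5b 5a 52 5c 55 59 52.  K' ⊕ opad = 31 30 38 36 3f 33 38.
Inner input = (K'⊕ipad) ∥ m = 5b 5a 52 5c 55 59 52 ∥ 16 b7 eb d4.
Inner hash: sum = 91+90+82+92+85+89+82+22+183+235+212 = 1263; mod 256 = 239 → ef.
Outer input = (K'⊕opad) ∥ inner = 31 30 38 36 3f 33 38 ∥ ef.
Outer hash (tag): sum = 49+48+56+54+63+51+56+239 = 616; mod 256 = 104 → 68.

68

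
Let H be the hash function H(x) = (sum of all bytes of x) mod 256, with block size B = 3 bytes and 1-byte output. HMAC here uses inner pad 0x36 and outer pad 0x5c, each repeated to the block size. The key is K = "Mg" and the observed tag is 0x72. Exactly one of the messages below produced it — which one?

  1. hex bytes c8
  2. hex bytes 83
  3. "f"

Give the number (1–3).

Key "Mg" = 4d 67 is 2 bytes ≤ B = 3; zero-pad to 3 bytes: K' = 4d 67 00.
K' ⊕ ipad = 7b 51 36; K' ⊕ opad = 11 3b 5c.
m1: inner = H(7b 51 36 c8) = ca; tag = H(11 3b 5c ca) = 72 ← matches
m2: inner = H(7b 51 36 83) = 85; tag = H(11 3b 5c 85) = 2d
m3: inner = H(7b 51 36 66) = 68; tag = H(11 3b 5c 68) = 10

1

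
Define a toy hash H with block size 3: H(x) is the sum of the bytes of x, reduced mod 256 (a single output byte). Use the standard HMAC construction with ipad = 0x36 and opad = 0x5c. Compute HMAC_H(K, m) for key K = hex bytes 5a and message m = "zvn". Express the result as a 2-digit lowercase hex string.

Key hex bytes 5a is 1 byte ≤ B = 3; zero-pad to 3 bytes: K' = 5a 00 00.
K' ⊕ ipad = 6c 36 36.  K' ⊕ opad = 06 5c 5c.
Inner input = (K'⊕ipad) ∥ m = 6c 36 36 ∥ 7a 76 6e.
Inner hash: sum = 108+54+54+122+118+110 = 566; mod 256 = 54 → 36.
Outer input = (K'⊕opad) ∥ inner = 06 5c 5c ∥ 36.
Outer hash (tag): sum = 6+92+92+54 = 244 → f4.

f4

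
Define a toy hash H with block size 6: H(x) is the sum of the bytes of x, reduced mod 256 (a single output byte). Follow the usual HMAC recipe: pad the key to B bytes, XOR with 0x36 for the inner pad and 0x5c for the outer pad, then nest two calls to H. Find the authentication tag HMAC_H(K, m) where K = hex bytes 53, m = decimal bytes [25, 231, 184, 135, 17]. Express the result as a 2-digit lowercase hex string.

Key hex bytes 53 is 1 byte ≤ B = 6; zero-pad to 6 bytes: K' = 53 00 00 00 00 00.
K' ⊕ ipad = 65 36 36 36 36 36.  K' ⊕ opad = 0f 5c 5c 5c 5c 5c.
Inner input = (K'⊕ipad) ∥ m = 65 36 36 36 36 36 ∥ 19 e7 b8 87 11.
Inner hash: sum = 101+54+54+54+54+54+25+231+184+135+17 = 963; mod 256 = 195 → c3.
Outer input = (K'⊕opad) ∥ inner = 0f 5c 5c 5c 5c 5c ∥ c3.
Outer hash (tag): sum = 15+92+92+92+92+92+195 = 670; mod 256 = 158 → 9e.

9e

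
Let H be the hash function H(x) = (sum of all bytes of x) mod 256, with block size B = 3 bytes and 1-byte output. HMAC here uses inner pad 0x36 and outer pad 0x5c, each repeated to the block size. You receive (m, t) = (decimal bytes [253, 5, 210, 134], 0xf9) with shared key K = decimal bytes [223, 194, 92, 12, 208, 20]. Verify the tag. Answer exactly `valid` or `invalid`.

Key decimal bytes [223, 194, 92, 12, 208, 20] = df c2 5c 0c d0 14 is 6 bytes > B = 3, so hash it first: H(key) = ed, then zero-pad to 3 bytes: K' = ed 00 00.
K' ⊕ ipad = db 36 36; K' ⊕ opad = b1 5c 5c.
Inner hash: sum = 219+54+54+253+5+210+134 = 929; mod 256 = 161 → a1.
Outer hash (recomputed tag): sum = 177+92+92+161 = 522; mod 256 = 10 → 0a.
Recomputed tag = 0a; claimed = f9 → mismatch.

invalid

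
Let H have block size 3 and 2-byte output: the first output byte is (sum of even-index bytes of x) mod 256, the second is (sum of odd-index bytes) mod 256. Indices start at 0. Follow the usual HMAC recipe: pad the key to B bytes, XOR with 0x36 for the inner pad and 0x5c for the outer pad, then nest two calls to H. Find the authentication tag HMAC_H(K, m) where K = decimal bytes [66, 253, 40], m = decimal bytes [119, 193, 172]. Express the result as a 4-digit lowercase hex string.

80f4

Key decimal bytes [66, 253, 40] = 42 fd 28 is exactly B = 3 bytes: K' = 42 fd 28.
K' ⊕ ipad = 74 cb 1e.  K' ⊕ opad = 1e a1 74.
Inner input = (K'⊕ipad) ∥ m = 74 cb 1e ∥ 77 c1 ac.
Inner hash: even-index sum = 339 mod 256 = 83; odd-index sum = 494 mod 256 = 238 → 53 ee.
Outer input = (K'⊕opad) ∥ inner = 1e a1 74 ∥ 53 ee.
Outer hash (tag): even-index sum = 384 mod 256 = 128; odd-index sum = 244 mod 256 = 244 → 80 f4.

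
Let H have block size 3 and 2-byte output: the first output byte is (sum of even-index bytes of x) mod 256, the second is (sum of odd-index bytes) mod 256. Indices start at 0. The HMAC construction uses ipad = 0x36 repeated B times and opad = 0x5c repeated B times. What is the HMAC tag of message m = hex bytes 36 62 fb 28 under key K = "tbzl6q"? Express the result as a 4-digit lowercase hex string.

Key "tbzl6q" = 74 62 7a 6c 36 71 is 6 bytes > B = 3, so hash it first: H(key) = 24 3f, then zero-pad to 3 bytes: K' = 24 3f 00.
K' ⊕ ipad = 12 09 36.  K' ⊕ opad = 78 63 5c.
Inner input = (K'⊕ipad) ∥ m = 12 09 36 ∥ 36 62 fb 28.
Inner hash: even-index sum = 210 mod 256 = 210; odd-index sum = 314 mod 256 = 58 → d2 3a.
Outer input = (K'⊕opad) ∥ inner = 78 63 5c ∥ d2 3a.
Outer hash (tag): even-index sum = 270 mod 256 = 14; odd-index sum = 309 mod 256 = 53 → 0e 35.

0e35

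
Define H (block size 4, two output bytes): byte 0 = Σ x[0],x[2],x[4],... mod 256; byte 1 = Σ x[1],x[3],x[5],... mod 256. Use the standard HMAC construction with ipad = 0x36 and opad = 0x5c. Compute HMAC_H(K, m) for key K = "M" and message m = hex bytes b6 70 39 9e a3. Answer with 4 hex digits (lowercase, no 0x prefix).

Key "M" = 4d is 1 byte ≤ B = 4; zero-pad to 4 bytes: K' = 4d 00 00 00.
K' ⊕ ipad = 7b 36 36 36.  K' ⊕ opad = 11 5c 5c 5c.
Inner input = (K'⊕ipad) ∥ m = 7b 36 36 36 ∥ b6 70 39 9e a3.
Inner hash: even-index sum = 579 mod 256 = 67; odd-index sum = 378 mod 256 = 122 → 43 7a.
Outer input = (K'⊕opad) ∥ inner = 11 5c 5c 5c ∥ 43 7a.
Outer hash (tag): even-index sum = 176 mod 256 = 176; odd-index sum = 306 mod 256 = 50 → b0 32.

b032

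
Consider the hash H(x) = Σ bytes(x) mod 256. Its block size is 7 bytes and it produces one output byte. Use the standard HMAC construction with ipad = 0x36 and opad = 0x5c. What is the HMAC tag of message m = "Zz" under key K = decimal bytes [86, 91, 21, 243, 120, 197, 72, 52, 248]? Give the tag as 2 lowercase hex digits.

d2

Key decimal bytes [86, 91, 21, 243, 120, 197, 72, 52, 248] = 56 5b 15 f3 78 c5 48 34 f8 is 9 bytes > B = 7, so hash it first: H(key) = 6a, then zero-pad to 7 bytes: K' = 6a 00 00 00 00 00 00.
K' ⊕ ipad = 5c 36 36 36 36 36 36.  K' ⊕ opad = 36 5c 5c 5c 5c 5c 5c.
Inner input = (K'⊕ipad) ∥ m = 5c 36 36 36 36 36 36 ∥ 5a 7a.
Inner hash: sum = 92+54+54+54+54+54+54+90+122 = 628; mod 256 = 116 → 74.
Outer input = (K'⊕opad) ∥ inner = 36 5c 5c 5c 5c 5c 5c ∥ 74.
Outer hash (tag): sum = 54+92+92+92+92+92+92+116 = 722; mod 256 = 210 → d2.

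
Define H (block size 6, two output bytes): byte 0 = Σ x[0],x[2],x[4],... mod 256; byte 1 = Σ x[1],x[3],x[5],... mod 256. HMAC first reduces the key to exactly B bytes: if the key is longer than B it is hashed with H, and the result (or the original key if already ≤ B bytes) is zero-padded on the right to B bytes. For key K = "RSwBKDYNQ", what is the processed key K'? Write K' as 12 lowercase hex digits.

be2700000000

|K| = 9 > B = 6, so first hash the key.
H(K): even-index sum = 446 mod 256 = 190; odd-index sum = 295 mod 256 = 39 → be 27.
Zero-pad H(K) = be 27 to 6 bytes: K' = be 27 00 00 00 00.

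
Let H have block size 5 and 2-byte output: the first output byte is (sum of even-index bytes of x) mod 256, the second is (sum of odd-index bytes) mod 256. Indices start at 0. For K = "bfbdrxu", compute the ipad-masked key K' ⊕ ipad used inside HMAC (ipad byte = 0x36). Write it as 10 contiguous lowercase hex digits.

Key "bfbdrxu" = 62 66 62 64 72 78 75 is 7 bytes > B = 5, so hash it first: H(key) = ab 42, then zero-pad to 5 bytes: K' = ab 42 00 00 00.
XOR each byte with 0x36: ab⊕36=9d, 42⊕36=74, 00⊕36=36, 00⊕36=36, 00⊕36=36.

9d74363636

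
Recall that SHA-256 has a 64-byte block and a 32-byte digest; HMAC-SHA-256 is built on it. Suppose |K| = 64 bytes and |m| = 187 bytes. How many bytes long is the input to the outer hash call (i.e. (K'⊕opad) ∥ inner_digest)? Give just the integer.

96

Key is 64 ≤ 64 bytes, zero-padded: |K'| = 64.
Outer input = (K'⊕opad) ∥ H(inner) → 64 + 32 = 96 bytes.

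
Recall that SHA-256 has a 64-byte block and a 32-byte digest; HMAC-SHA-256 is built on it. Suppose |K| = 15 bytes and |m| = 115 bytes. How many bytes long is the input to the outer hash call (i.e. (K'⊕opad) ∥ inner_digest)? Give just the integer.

96

Key is 15 ≤ 64 bytes, zero-padded: |K'| = 64.
Outer input = (K'⊕opad) ∥ H(inner) → 64 + 32 = 96 bytes.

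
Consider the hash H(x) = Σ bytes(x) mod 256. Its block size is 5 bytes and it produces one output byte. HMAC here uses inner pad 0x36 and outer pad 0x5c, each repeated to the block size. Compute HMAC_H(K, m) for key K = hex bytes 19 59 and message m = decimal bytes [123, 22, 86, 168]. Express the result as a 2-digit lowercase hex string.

2d

Key hex bytes 19 59 is 2 bytes ≤ B = 5; zero-pad to 5 bytes: K' = 19 59 00 00 00.
K' ⊕ ipad = 2f 6f 36 36 36.  K' ⊕ opad = 45 05 5c 5c 5c.
Inner input = (K'⊕ipad) ∥ m = 2f 6f 36 36 36 ∥ 7b 16 56 a8.
Inner hash: sum = 47+111+54+54+54+123+22+86+168 = 719; mod 256 = 207 → cf.
Outer input = (K'⊕opad) ∥ inner = 45 05 5c 5c 5c ∥ cf.
Outer hash (tag): sum = 69+5+92+92+92+207 = 557; mod 256 = 45 → 2d.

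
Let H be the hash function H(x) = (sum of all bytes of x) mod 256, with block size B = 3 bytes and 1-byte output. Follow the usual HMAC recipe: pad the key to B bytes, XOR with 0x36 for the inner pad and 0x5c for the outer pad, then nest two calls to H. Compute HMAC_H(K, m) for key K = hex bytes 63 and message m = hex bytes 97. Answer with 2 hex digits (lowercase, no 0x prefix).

4f

Key hex bytes 63 is 1 byte ≤ B = 3; zero-pad to 3 bytes: K' = 63 00 00.
K' ⊕ ipad = 55 36 36.  K' ⊕ opad = 3f 5c 5c.
Inner input = (K'⊕ipad) ∥ m = 55 36 36 ∥ 97.
Inner hash: sum = 85+54+54+151 = 344; mod 256 = 88 → 58.
Outer input = (K'⊕opad) ∥ inner = 3f 5c 5c ∥ 58.
Outer hash (tag): sum = 63+92+92+88 = 335; mod 256 = 79 → 4f.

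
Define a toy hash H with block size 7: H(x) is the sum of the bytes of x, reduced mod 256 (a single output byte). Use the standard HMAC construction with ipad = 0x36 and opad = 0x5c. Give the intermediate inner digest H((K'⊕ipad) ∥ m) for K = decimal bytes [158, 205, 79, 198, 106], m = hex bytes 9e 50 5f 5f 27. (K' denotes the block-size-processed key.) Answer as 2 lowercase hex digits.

a7

Key decimal bytes [158, 205, 79, 198, 106] = 9e cd 4f c6 6a is 5 bytes ≤ B = 7; zero-pad to 7 bytes: K' = 9e cd 4f c6 6a 00 00.
K' ⊕ ipad = a8 fb 79 f0 5c 36 36.
Inner input = a8 fb 79 f0 5c 36 36 ∥ 9e 50 5f 5f 27.
Inner hash: sum = 168+251+121+240+92+54+54+158+80+95+95+39 = 1447; mod 256 = 167 → a7.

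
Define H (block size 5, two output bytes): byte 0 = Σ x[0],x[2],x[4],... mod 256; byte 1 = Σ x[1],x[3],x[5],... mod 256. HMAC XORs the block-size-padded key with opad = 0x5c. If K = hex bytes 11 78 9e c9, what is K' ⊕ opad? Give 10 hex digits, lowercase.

Key hex bytes 11 78 9e c9 is 4 bytes ≤ B = 5; zero-pad to 5 bytes: K' = 11 78 9e c9 00.
XOR each byte with 0x5c: 11⊕5c=4d, 78⊕5c=24, 9e⊕5c=c2, c9⊕5c=95, 00⊕5c=5c.

4d24c2955c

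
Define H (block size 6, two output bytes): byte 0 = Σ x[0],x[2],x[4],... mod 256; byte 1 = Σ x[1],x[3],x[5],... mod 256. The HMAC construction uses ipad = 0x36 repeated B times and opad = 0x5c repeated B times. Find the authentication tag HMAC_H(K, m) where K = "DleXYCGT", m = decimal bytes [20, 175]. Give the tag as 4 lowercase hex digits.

cc47

Key "DleXYCGT" = 44 6c 65 58 59 43 47 54 is 8 bytes > B = 6, so hash it first: H(key) = 49 5b, then zero-pad to 6 bytes: K' = 49 5b 00 00 00 00.
K' ⊕ ipad = 7f 6d 36 36 36 36.  K' ⊕ opad = 15 07 5c 5c 5c 5c.
Inner input = (K'⊕ipad) ∥ m = 7f 6d 36 36 36 36 ∥ 14 af.
Inner hash: even-index sum = 255 mod 256 = 255; odd-index sum = 392 mod 256 = 136 → ff 88.
Outer input = (K'⊕opad) ∥ inner = 15 07 5c 5c 5c 5c ∥ ff 88.
Outer hash (tag): even-index sum = 460 mod 256 = 204; odd-index sum = 327 mod 256 = 71 → cc 47.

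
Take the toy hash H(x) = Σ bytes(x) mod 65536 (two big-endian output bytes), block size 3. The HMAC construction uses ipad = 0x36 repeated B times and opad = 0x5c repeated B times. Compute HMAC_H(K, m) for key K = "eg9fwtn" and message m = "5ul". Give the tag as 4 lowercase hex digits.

01c6

Key "eg9fwtn" = 65 67 39 66 77 74 6e is 7 bytes > B = 3, so hash it first: H(key) = 02 c4, then zero-pad to 3 bytes: K' = 02 c4 00.
K' ⊕ ipad = 34 f2 36.  K' ⊕ opad = 5e 98 5c.
Inner input = (K'⊕ipad) ∥ m = 34 f2 36 ∥ 35 75 6c.
Inner hash: sum = 52+242+54+53+117+108 = 626 → 02 72.
Outer input = (K'⊕opad) ∥ inner = 5e 98 5c ∥ 02 72.
Outer hash (tag): sum = 94+152+92+2+114 = 454 → 01 c6.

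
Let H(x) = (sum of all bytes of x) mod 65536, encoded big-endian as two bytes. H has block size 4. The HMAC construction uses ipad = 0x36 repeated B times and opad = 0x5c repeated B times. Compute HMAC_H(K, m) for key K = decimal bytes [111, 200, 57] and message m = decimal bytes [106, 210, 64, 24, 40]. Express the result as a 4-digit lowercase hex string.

Key decimal bytes [111, 200, 57] = 6f c8 39 is 3 bytes ≤ B = 4; zero-pad to 4 bytes: K' = 6f c8 39 00.
K' ⊕ ipad = 59 fe 0f 36.  K' ⊕ opad = 33 94 65 5c.
Inner input = (K'⊕ipad) ∥ m = 59 fe 0f 36 ∥ 6a d2 40 18 28.
Inner hash: sum = 89+254+15+54+106+210+64+24+40 = 856 → 03 58.
Outer input = (K'⊕opad) ∥ inner = 33 94 65 5c ∥ 03 58.
Outer hash (tag): sum = 51+148+101+92+3+88 = 483 → 01 e3.

01e3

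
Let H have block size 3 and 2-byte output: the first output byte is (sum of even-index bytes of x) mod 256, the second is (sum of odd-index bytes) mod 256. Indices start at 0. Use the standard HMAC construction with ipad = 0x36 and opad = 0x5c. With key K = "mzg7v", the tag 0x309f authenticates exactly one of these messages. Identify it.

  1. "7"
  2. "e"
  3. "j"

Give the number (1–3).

1

Key "mzg7v" = 6d 7a 67 37 76 is 5 bytes > B = 3, so hash it first: H(key) = 4a b1, then zero-pad to 3 bytes: K' = 4a b1 00.
K' ⊕ ipad = 7c 87 36; K' ⊕ opad = 16 ed 5c.
m1: inner = H(7c 87 36 37) = b2 be; tag = H(16 ed 5c b2 be) = 309f ← matches
m2: inner = H(7c 87 36 65) = b2 ec; tag = H(16 ed 5c b2 ec) = 5e9f
m3: inner = H(7c 87 36 6a) = b2 f1; tag = H(16 ed 5c b2 f1) = 639f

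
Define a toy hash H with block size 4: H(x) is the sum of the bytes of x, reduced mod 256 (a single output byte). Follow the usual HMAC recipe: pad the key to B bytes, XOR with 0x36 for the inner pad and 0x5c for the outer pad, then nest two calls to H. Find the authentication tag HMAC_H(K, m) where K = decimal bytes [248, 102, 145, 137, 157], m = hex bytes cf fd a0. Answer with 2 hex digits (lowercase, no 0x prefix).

Key decimal bytes [248, 102, 145, 137, 157] = f8 66 91 89 9d is 5 bytes > B = 4, so hash it first: H(key) = 15, then zero-pad to 4 bytes: K' = 15 00 00 00.
K' ⊕ ipad = 23 36 36 36.  K' ⊕ opad = 49 5c 5c 5c.
Inner input = (K'⊕ipad) ∥ m = 23 36 36 36 ∥ cf fd a0.
Inner hash: sum = 35+54+54+54+207+253+160 = 817; mod 256 = 49 → 31.
Outer input = (K'⊕opad) ∥ inner = 49 5c 5c 5c ∥ 31.
Outer hash (tag): sum = 73+92+92+92+49 = 398; mod 256 = 142 → 8e.

8e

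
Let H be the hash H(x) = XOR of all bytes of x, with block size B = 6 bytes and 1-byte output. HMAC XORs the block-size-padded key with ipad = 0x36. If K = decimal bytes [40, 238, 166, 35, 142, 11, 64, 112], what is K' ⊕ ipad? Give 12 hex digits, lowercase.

Key decimal bytes [40, 238, 166, 35, 142, 11, 64, 112] = 28 ee a6 23 8e 0b 40 70 is 8 bytes > B = 6, so hash it first: H(key) = f6, then zero-pad to 6 bytes: K' = f6 00 00 00 00 00.
XOR each byte with 0x36: f6⊕36=c0, 00⊕36=36, 00⊕36=36, 00⊕36=36, 00⊕36=36, 00⊕36=36.

c03636363636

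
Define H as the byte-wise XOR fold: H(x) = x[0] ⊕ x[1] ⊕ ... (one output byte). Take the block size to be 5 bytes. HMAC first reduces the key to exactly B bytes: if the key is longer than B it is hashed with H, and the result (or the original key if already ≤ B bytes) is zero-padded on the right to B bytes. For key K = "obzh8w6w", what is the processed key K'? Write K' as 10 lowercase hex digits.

|K| = 8 > B = 5, so first hash the key.
H(K): XOR 6f⊕62⊕7a⊕68⊕38⊕77⊕36⊕77 = 11.
Zero-pad H(K) = 11 to 5 bytes: K' = 11 00 00 00 00.

1100000000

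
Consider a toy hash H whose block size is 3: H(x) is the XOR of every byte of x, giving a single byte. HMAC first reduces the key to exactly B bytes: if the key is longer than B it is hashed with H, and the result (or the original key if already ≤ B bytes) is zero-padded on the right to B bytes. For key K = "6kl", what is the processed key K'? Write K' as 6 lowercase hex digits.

Key "6kl" = 36 6b 6c is exactly B = 3 bytes: K' = 36 6b 6c.

366b6c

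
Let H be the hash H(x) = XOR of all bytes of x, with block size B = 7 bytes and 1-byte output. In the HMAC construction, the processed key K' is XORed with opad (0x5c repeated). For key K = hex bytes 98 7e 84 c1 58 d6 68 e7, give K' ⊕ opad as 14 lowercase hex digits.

Key hex bytes 98 7e 84 c1 58 d6 68 e7 is 8 bytes > B = 7, so hash it first: H(key) = a2, then zero-pad to 7 bytes: K' = a2 00 00 00 00 00 00.
XOR each byte with 0x5c: a2⊕5c=fe, 00⊕5c=5c, 00⊕5c=5c, 00⊕5c=5c, 00⊕5c=5c, 00⊕5c=5c, 00⊕5c=5c.

fe5c5c5c5c5c5c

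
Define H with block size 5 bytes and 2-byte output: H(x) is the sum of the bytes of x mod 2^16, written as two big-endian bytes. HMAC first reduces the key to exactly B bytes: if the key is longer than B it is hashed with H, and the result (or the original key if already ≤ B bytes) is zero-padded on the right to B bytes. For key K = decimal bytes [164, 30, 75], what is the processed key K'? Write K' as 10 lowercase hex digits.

Key decimal bytes [164, 30, 75] = a4 1e 4b is 3 bytes ≤ B = 5; zero-pad to 5 bytes: K' = a4 1e 4b 00 00.

a41e4b0000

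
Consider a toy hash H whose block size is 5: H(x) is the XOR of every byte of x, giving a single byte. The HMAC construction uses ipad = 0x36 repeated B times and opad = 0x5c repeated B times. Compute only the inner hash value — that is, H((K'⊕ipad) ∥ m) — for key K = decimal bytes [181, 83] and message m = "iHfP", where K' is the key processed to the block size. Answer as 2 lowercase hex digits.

Key decimal bytes [181, 83] = b5 53 is 2 bytes ≤ B = 5; zero-pad to 5 bytes: K' = b5 53 00 00 00.
K' ⊕ ipad = 83 65 36 36 36.
Inner input = 83 65 36 36 36 ∥ 69 48 66 50.
Inner hash: XOR 83⊕65⊕36⊕36⊕36⊕69⊕48⊕66⊕50 = c7.

c7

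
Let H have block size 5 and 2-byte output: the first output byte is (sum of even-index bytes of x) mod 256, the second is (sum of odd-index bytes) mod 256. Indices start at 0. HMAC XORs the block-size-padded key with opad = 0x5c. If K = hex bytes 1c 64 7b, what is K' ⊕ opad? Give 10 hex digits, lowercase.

4038275c5c

Key hex bytes 1c 64 7b is 3 bytes ≤ B = 5; zero-pad to 5 bytes: K' = 1c 64 7b 00 00.
XOR each byte with 0x5c: 1c⊕5c=40, 64⊕5c=38, 7b⊕5c=27, 00⊕5c=5c, 00⊕5c=5c.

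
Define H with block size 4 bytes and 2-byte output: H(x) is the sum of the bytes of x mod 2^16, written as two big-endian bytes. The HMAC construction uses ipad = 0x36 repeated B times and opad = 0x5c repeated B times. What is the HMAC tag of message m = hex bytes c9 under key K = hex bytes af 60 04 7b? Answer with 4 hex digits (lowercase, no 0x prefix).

Key hex bytes af 60 04 7b is exactly B = 4 bytes: K' = af 60 04 7b.
K' ⊕ ipad = 99 56 32 4d.  K' ⊕ opad = f3 3c 58 27.
Inner input = (K'⊕ipad) ∥ m = 99 56 32 4d ∥ c9.
Inner hash: sum = 153+86+50+77+201 = 567 → 02 37.
Outer input = (K'⊕opad) ∥ inner = f3 3c 58 27 ∥ 02 37.
Outer hash (tag): sum = 243+60+88+39+2+55 = 487 → 01 e7.

01e7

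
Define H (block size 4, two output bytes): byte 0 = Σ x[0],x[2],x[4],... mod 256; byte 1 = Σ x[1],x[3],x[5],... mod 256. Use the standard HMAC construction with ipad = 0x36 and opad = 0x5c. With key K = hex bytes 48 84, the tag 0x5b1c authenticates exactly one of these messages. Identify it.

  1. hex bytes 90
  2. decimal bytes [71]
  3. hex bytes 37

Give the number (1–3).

3

Key hex bytes 48 84 is 2 bytes ≤ B = 4; zero-pad to 4 bytes: K' = 48 84 00 00.
K' ⊕ ipad = 7e b2 36 36; K' ⊕ opad = 14 d8 5c 5c.
m1: inner = H(7e b2 36 36 90) = 44 e8; tag = H(14 d8 5c 5c 44 e8) = b41c
m2: inner = H(7e b2 36 36 47) = fb e8; tag = H(14 d8 5c 5c fb e8) = 6b1c
m3: inner = H(7e b2 36 36 37) = eb e8; tag = H(14 d8 5c 5c eb e8) = 5b1c ← matches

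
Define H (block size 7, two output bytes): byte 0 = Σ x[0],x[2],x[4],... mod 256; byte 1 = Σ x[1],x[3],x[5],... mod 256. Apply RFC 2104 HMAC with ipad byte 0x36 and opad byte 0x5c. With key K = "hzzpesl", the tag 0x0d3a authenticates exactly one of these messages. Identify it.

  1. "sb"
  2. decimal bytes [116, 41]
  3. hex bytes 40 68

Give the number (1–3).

Key "hzzpesl" = 68 7a 7a 70 65 73 6c is exactly B = 7 bytes: K' = 68 7a 7a 70 65 73 6c.
K' ⊕ ipad = 5e 4c 4c 46 53 45 5a; K' ⊕ opad = 34 26 26 2c 39 2f 30.
m1: inner = H(5e 4c 4c 46 53 45 5a 73 62) = b9 4a; tag = H(34 26 26 2c 39 2f 30 b9 4a) = 0d3a ← matches
m2: inner = H(5e 4c 4c 46 53 45 5a 74 29) = 80 4b; tag = H(34 26 26 2c 39 2f 30 80 4b) = 0e01
m3: inner = H(5e 4c 4c 46 53 45 5a 40 68) = bf 17; tag = H(34 26 26 2c 39 2f 30 bf 17) = da40

1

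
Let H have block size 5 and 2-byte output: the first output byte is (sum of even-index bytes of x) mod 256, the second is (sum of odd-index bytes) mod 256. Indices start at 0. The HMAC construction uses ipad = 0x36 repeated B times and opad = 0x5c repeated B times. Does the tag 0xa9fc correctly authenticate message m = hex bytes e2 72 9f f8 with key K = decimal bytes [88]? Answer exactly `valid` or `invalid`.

valid

Key decimal bytes [88] = 58 is 1 byte ≤ B = 5; zero-pad to 5 bytes: K' = 58 00 00 00 00.
K' ⊕ ipad = 6e 36 36 36 36; K' ⊕ opad = 04 5c 5c 5c 5c.
Inner hash: even-index sum = 580 mod 256 = 68; odd-index sum = 493 mod 256 = 237 → 44 ed.
Outer hash (recomputed tag): even-index sum = 425 mod 256 = 169; odd-index sum = 252 mod 256 = 252 → a9 fc.
Recomputed tag = a9fc; claimed = a9fc → match.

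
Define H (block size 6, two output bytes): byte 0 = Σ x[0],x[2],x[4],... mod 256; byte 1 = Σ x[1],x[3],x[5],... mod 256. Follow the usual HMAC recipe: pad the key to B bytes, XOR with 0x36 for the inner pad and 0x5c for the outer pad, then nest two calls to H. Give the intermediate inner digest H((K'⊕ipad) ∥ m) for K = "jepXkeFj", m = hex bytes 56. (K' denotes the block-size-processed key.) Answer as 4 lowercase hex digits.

7f26

Key "jepXkeFj" = 6a 65 70 58 6b 65 46 6a is 8 bytes > B = 6, so hash it first: H(key) = 8b 8c, then zero-pad to 6 bytes: K' = 8b 8c 00 00 00 00.
K' ⊕ ipad = bd ba 36 36 36 36.
Inner input = bd ba 36 36 36 36 ∥ 56.
Inner hash: even-index sum = 383 mod 256 = 127; odd-index sum = 294 mod 256 = 38 → 7f 26.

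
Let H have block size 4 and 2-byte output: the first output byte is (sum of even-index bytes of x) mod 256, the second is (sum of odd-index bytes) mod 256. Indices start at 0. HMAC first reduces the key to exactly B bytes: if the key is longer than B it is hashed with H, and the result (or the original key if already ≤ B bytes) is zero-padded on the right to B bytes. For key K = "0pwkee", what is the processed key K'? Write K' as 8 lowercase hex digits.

0c400000

|K| = 6 > B = 4, so first hash the key.
H(K): even-index sum = 268 mod 256 = 12; odd-index sum = 320 mod 256 = 64 → 0c 40.
Zero-pad H(K) = 0c 40 to 4 bytes: K' = 0c 40 00 00.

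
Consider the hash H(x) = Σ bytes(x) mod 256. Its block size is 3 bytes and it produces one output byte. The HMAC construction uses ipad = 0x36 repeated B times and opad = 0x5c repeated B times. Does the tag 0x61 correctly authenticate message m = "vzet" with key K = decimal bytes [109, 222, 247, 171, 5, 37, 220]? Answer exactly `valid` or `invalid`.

Key decimal bytes [109, 222, 247, 171, 5, 37, 220] = 6d de f7 ab 05 25 dc is 7 bytes > B = 3, so hash it first: H(key) = f3, then zero-pad to 3 bytes: K' = f3 00 00.
K' ⊕ ipad = c5 36 36; K' ⊕ opad = af 5c 5c.
Inner hash: sum = 197+54+54+118+122+101+116 = 762; mod 256 = 250 → fa.
Outer hash (recomputed tag): sum = 175+92+92+250 = 609; mod 256 = 97 → 61.
Recomputed tag = 61; claimed = 61 → match.

valid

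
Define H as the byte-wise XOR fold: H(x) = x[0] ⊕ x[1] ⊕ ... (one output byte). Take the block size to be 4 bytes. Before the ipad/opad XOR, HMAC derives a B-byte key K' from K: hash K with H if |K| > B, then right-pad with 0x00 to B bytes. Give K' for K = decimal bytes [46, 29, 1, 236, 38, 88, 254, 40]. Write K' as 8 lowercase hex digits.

76000000

|K| = 8 > B = 4, so first hash the key.
H(K): XOR 2e⊕1d⊕01⊕ec⊕26⊕58⊕fe⊕28 = 76.
Zero-pad H(K) = 76 to 4 bytes: K' = 76 00 00 00.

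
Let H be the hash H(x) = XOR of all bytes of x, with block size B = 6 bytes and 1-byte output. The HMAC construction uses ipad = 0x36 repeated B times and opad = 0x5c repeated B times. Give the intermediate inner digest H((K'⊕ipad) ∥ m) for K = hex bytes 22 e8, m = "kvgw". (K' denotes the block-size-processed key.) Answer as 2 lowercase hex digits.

c7

Key hex bytes 22 e8 is 2 bytes ≤ B = 6; zero-pad to 6 bytes: K' = 22 e8 00 00 00 00.
K' ⊕ ipad = 14 de 36 36 36 36.
Inner input = 14 de 36 36 36 36 ∥ 6b 76 67 77.
Inner hash: XOR 14⊕de⊕36⊕36⊕36⊕36⊕6b⊕76⊕67⊕77 = c7.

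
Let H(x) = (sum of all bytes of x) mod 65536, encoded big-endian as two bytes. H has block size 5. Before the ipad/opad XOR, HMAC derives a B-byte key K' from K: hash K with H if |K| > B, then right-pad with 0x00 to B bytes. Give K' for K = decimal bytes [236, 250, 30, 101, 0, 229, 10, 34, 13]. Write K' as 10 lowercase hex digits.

0387000000

|K| = 9 > B = 5, so first hash the key.
H(K): sum = 236+250+30+101+0+229+10+34+13 = 903 → 03 87.
Zero-pad H(K) = 03 87 to 5 bytes: K' = 03 87 00 00 00.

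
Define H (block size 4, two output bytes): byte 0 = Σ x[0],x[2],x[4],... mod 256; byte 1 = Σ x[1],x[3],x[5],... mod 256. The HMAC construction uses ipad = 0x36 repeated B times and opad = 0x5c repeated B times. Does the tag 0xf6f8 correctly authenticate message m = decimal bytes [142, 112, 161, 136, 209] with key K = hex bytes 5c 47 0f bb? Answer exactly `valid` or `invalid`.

valid

Key hex bytes 5c 47 0f bb is exactly B = 4 bytes: K' = 5c 47 0f bb.
K' ⊕ ipad = 6a 71 39 8d; K' ⊕ opad = 00 1b 53 e7.
Inner hash: even-index sum = 675 mod 256 = 163; odd-index sum = 502 mod 256 = 246 → a3 f6.
Outer hash (recomputed tag): even-index sum = 246 mod 256 = 246; odd-index sum = 504 mod 256 = 248 → f6 f8.
Recomputed tag = f6f8; claimed = f6f8 → match.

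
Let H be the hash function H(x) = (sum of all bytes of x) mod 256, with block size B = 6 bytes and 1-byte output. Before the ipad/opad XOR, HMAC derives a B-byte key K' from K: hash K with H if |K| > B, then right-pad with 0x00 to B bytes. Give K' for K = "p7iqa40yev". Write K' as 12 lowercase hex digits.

|K| = 10 > B = 6, so first hash the key.
H(K): sum = 112+55+105+113+97+52+48+121+101+118 = 922; mod 256 = 154 → 9a.
Zero-pad H(K) = 9a to 6 bytes: K' = 9a 00 00 00 00 00.

9a0000000000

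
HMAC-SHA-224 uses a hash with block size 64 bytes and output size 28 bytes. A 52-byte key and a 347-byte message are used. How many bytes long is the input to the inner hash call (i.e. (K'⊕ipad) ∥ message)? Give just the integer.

Key is 52 ≤ 64 bytes, zero-padded: |K'| = 64.
Inner input = (K'⊕ipad) ∥ m → 64 + 347 = 411 bytes.

411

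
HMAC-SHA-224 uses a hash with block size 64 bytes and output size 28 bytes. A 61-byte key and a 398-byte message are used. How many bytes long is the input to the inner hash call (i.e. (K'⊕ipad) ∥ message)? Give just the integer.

462

Key is 61 ≤ 64 bytes, zero-padded: |K'| = 64.
Inner input = (K'⊕ipad) ∥ m → 64 + 398 = 462 bytes.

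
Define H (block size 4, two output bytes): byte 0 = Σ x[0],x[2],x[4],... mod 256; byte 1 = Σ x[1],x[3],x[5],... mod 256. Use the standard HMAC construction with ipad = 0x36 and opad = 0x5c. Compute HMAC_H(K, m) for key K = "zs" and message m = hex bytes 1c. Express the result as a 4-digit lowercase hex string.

Key "zs" = 7a 73 is 2 bytes ≤ B = 4; zero-pad to 4 bytes: K' = 7a 73 00 00.
K' ⊕ ipad = 4c 45 36 36.  K' ⊕ opad = 26 2f 5c 5c.
Inner input = (K'⊕ipad) ∥ m = 4c 45 36 36 ∥ 1c.
Inner hash: even-index sum = 158 mod 256 = 158; odd-index sum = 123 mod 256 = 123 → 9e 7b.
Outer input = (K'⊕opad) ∥ inner = 26 2f 5c 5c ∥ 9e 7b.
Outer hash (tag): even-index sum = 288 mod 256 = 32; odd-index sum = 262 mod 256 = 6 → 20 06.

2006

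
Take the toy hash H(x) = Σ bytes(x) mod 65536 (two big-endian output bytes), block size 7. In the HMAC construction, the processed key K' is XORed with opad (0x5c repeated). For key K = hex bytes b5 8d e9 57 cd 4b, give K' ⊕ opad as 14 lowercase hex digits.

e9d1b50b91175c

Key hex bytes b5 8d e9 57 cd 4b is 6 bytes ≤ B = 7; zero-pad to 7 bytes: K' = b5 8d e9 57 cd 4b 00.
XOR each byte with 0x5c: b5⊕5c=e9, 8d⊕5c=d1, e9⊕5c=b5, 57⊕5c=0b, cd⊕5c=91, 4b⊕5c=17, 00⊕5c=5c.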